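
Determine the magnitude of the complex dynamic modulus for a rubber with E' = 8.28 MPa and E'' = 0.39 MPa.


|E*| = sqrt(E'^2 + E''^2)
= sqrt(8.28^2 + 0.39^2)
= sqrt(68.5584 + 0.1521)
= 8.289 MPa

8.289 MPa


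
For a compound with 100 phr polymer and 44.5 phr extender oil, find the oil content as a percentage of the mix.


Oil % = oil / (100 + oil) * 100
= 44.5 / (100 + 44.5) * 100
= 44.5 / 144.5 * 100
= 30.8%

30.8%


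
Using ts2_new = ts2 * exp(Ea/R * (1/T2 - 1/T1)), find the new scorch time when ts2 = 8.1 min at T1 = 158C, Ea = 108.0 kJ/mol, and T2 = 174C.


Convert temperatures: T1 = 158 + 273.15 = 431.15 K, T2 = 174 + 273.15 = 447.15 K
ts2_new = 8.1 * exp(108000 / 8.314 * (1/447.15 - 1/431.15))
1/T2 - 1/T1 = -8.2992e-05
ts2_new = 2.76 min

2.76 min


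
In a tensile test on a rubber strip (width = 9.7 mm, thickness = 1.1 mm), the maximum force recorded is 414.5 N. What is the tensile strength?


Area = width * thickness = 9.7 * 1.1 = 10.67 mm^2
TS = force / area = 414.5 / 10.67 = 38.85 MPa

38.85 MPa


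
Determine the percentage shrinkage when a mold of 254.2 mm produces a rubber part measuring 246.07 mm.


Shrinkage = (mold - part) / mold * 100
= (254.2 - 246.07) / 254.2 * 100
= 8.13 / 254.2 * 100
= 3.2%

3.2%


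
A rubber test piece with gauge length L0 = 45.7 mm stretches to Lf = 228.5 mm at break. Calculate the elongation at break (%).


Elongation = (Lf - L0) / L0 * 100
= (228.5 - 45.7) / 45.7 * 100
= 182.8 / 45.7 * 100
= 400.0%

400.0%


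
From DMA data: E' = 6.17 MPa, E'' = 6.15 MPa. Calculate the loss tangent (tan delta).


tan delta = E'' / E'
= 6.15 / 6.17
= 0.9968

tan delta = 0.9968


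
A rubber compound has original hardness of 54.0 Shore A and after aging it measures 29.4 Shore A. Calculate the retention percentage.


Retention = aged / original * 100
= 29.4 / 54.0 * 100
= 54.4%

54.4%


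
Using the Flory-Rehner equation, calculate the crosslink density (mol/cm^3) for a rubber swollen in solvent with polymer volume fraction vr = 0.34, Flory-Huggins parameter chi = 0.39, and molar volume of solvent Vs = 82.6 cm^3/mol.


ln(1 - vr) = ln(1 - 0.34) = -0.4155
Numerator = -((-0.4155) + 0.34 + 0.39 * 0.34^2) = 0.0304
Denominator = 82.6 * (0.34^(1/3) - 0.34/2) = 43.6089
nu = 0.0304 / 43.6089 = 6.9783e-04 mol/cm^3

6.9783e-04 mol/cm^3


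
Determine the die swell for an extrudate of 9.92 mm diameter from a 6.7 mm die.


Die swell ratio = D_extrudate / D_die
= 9.92 / 6.7
= 1.481

Die swell = 1.481


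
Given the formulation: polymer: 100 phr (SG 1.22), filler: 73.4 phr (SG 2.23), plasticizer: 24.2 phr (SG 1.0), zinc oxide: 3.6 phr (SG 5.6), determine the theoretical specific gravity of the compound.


Sum of weights = 201.2
Volume contributions:
  polymer: 100/1.22 = 81.9672
  filler: 73.4/2.23 = 32.9148
  plasticizer: 24.2/1.0 = 24.2000
  zinc oxide: 3.6/5.6 = 0.6429
Sum of volumes = 139.7249
SG = 201.2 / 139.7249 = 1.44

SG = 1.44


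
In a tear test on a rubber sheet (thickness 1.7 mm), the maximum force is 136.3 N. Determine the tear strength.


Tear strength = force / thickness
= 136.3 / 1.7
= 80.18 N/mm

80.18 N/mm


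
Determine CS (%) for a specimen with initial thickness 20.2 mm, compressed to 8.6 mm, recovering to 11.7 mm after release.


CS = (t0 - recovered) / (t0 - ts) * 100
= (20.2 - 11.7) / (20.2 - 8.6) * 100
= 8.5 / 11.6 * 100
= 73.3%

73.3%


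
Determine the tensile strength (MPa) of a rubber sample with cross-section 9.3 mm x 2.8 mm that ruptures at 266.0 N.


Area = width * thickness = 9.3 * 2.8 = 26.04 mm^2
TS = force / area = 266.0 / 26.04 = 10.22 MPa

10.22 MPa


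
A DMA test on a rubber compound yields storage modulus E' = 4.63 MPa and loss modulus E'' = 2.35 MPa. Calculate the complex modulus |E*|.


|E*| = sqrt(E'^2 + E''^2)
= sqrt(4.63^2 + 2.35^2)
= sqrt(21.4369 + 5.5225)
= 5.192 MPa

5.192 MPa


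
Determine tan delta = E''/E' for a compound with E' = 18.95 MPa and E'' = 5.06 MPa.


tan delta = E'' / E'
= 5.06 / 18.95
= 0.267

tan delta = 0.267


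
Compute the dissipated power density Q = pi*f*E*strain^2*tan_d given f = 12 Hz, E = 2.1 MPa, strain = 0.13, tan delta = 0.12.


Q = pi * f * E * strain^2 * tan_d
= pi * 12 * 2.1 * 0.13^2 * 0.12
= pi * 12 * 2.1 * 0.0169 * 0.12
= 0.1606

Q = 0.1606


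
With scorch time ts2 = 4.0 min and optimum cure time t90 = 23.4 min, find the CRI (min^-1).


CRI = 100 / (t90 - ts2)
= 100 / (23.4 - 4.0)
= 100 / 19.4
= 5.15 min^-1

5.15 min^-1


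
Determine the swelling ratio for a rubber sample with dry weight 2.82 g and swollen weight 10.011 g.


Q = W_swollen / W_dry
Q = 10.011 / 2.82
Q = 3.55

Q = 3.55


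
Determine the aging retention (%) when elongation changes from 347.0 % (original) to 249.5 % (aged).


Retention = aged / original * 100
= 249.5 / 347.0 * 100
= 71.9%

71.9%


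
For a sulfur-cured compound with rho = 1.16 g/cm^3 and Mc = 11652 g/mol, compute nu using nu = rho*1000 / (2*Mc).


nu = rho * 1000 / (2 * Mc)
nu = 1.16 * 1000 / (2 * 11652)
nu = 1160.0 / 23304
nu = 0.0498 mol/L

0.0498 mol/L


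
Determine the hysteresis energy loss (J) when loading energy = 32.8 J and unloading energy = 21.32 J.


Hysteresis loss = loading - unloading
= 32.8 - 21.32
= 11.48 J

11.48 J


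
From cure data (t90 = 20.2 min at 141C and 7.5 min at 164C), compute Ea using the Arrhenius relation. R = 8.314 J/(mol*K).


T1 = 414.15 K, T2 = 437.15 K
1/T1 - 1/T2 = 1.2704e-04
ln(t1/t2) = ln(20.2/7.5) = 0.9908
Ea = 8.314 * 0.9908 / 1.2704e-04 = 64840.6532 J/mol
Ea = 64.84 kJ/mol

64.84 kJ/mol


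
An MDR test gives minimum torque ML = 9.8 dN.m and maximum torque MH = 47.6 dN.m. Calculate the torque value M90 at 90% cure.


M90 = ML + 0.9 * (MH - ML)
M90 = 9.8 + 0.9 * (47.6 - 9.8)
M90 = 9.8 + 0.9 * 37.8
M90 = 43.82 dN.m

43.82 dN.m


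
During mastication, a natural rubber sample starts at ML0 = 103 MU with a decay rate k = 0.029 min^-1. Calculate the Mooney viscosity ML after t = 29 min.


ML = ML0 * exp(-k * t)
ML = 103 * exp(-0.029 * 29)
ML = 103 * 0.4313
ML = 44.42 MU

44.42 MU


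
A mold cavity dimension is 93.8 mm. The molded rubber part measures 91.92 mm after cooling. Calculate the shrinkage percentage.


Shrinkage = (mold - part) / mold * 100
= (93.8 - 91.92) / 93.8 * 100
= 1.88 / 93.8 * 100
= 2.0%

2.0%


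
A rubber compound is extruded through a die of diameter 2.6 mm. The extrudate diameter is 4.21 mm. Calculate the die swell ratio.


Die swell ratio = D_extrudate / D_die
= 4.21 / 2.6
= 1.619

Die swell = 1.619


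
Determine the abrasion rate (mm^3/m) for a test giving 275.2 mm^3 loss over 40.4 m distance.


Rate = volume_loss / distance
= 275.2 / 40.4
= 6.812 mm^3/m

6.812 mm^3/m


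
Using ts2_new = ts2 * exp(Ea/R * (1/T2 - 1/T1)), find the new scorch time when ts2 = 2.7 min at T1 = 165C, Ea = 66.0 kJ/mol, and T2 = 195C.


Convert temperatures: T1 = 165 + 273.15 = 438.15 K, T2 = 195 + 273.15 = 468.15 K
ts2_new = 2.7 * exp(66000 / 8.314 * (1/468.15 - 1/438.15))
1/T2 - 1/T1 = -1.4626e-04
ts2_new = 0.85 min

0.85 min


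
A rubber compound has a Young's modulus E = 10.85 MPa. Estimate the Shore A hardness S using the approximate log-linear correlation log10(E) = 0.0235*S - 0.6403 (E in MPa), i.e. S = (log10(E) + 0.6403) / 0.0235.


log10(E) = 0.0235*S - 0.6403  =>  S = (log10(E) + 0.6403) / 0.0235
log10(10.85) = 1.035430
S = (1.035430 + 0.6403) / 0.0235 = 1.675730 / 0.0235
S = 71.3

Shore A = 71.3


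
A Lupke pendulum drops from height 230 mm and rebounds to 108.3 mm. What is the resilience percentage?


Resilience = h_rebound / h_drop * 100
= 108.3 / 230 * 100
= 47.1%

47.1%


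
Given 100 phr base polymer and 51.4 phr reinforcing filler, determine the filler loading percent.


Filler % = filler / (rubber + filler) * 100
= 51.4 / (100 + 51.4) * 100
= 51.4 / 151.4 * 100
= 33.95%

33.95%


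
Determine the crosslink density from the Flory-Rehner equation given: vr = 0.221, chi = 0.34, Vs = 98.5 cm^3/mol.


ln(1 - vr) = ln(1 - 0.221) = -0.2497
Numerator = -((-0.2497) + 0.221 + 0.34 * 0.221^2) = 0.0121
Denominator = 98.5 * (0.221^(1/3) - 0.221/2) = 48.6683
nu = 0.0121 / 48.6683 = 2.4941e-04 mol/cm^3

2.4941e-04 mol/cm^3


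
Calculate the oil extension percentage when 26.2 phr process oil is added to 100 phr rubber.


Oil % = oil / (100 + oil) * 100
= 26.2 / (100 + 26.2) * 100
= 26.2 / 126.2 * 100
= 20.76%

20.76%


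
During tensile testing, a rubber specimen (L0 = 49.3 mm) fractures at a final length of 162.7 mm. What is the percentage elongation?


Elongation = (Lf - L0) / L0 * 100
= (162.7 - 49.3) / 49.3 * 100
= 113.4 / 49.3 * 100
= 230.0%

230.0%


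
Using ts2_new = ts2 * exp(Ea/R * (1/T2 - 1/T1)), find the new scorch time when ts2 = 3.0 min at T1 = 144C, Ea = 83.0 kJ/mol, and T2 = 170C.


Convert temperatures: T1 = 144 + 273.15 = 417.15 K, T2 = 170 + 273.15 = 443.15 K
ts2_new = 3.0 * exp(83000 / 8.314 * (1/443.15 - 1/417.15))
1/T2 - 1/T1 = -1.4065e-04
ts2_new = 0.74 min

0.74 min


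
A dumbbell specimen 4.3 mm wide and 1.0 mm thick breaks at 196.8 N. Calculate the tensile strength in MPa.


Area = width * thickness = 4.3 * 1.0 = 4.3 mm^2
TS = force / area = 196.8 / 4.3 = 45.77 MPa

45.77 MPa


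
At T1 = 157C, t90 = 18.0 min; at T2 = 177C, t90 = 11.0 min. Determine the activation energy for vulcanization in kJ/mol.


T1 = 430.15 K, T2 = 450.15 K
1/T1 - 1/T2 = 1.0329e-04
ln(t1/t2) = ln(18.0/11.0) = 0.4925
Ea = 8.314 * 0.4925 / 1.0329e-04 = 39640.8269 J/mol
Ea = 39.64 kJ/mol

39.64 kJ/mol


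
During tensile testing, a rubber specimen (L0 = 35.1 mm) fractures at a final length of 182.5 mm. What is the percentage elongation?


Elongation = (Lf - L0) / L0 * 100
= (182.5 - 35.1) / 35.1 * 100
= 147.4 / 35.1 * 100
= 419.9%

419.9%


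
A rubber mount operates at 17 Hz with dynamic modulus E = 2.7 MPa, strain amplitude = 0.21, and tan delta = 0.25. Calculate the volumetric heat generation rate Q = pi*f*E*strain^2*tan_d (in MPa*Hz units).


Q = pi * f * E * strain^2 * tan_d
= pi * 17 * 2.7 * 0.21^2 * 0.25
= pi * 17 * 2.7 * 0.0441 * 0.25
= 1.5898

Q = 1.5898


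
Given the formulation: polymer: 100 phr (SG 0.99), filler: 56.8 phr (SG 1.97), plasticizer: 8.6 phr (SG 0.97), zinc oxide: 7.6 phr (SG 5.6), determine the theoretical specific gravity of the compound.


Sum of weights = 173.0
Volume contributions:
  polymer: 100/0.99 = 101.0101
  filler: 56.8/1.97 = 28.8325
  plasticizer: 8.6/0.97 = 8.8660
  zinc oxide: 7.6/5.6 = 1.3571
Sum of volumes = 140.0657
SG = 173.0 / 140.0657 = 1.235

SG = 1.235


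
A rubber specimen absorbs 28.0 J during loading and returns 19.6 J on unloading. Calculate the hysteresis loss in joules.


Hysteresis loss = loading - unloading
= 28.0 - 19.6
= 8.4 J

8.4 J


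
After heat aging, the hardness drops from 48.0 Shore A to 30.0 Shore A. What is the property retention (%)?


Retention = aged / original * 100
= 30.0 / 48.0 * 100
= 62.5%

62.5%


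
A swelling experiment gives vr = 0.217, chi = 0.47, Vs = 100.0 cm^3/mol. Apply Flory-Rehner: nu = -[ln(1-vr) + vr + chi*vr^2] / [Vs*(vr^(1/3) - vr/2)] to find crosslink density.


ln(1 - vr) = ln(1 - 0.217) = -0.2446
Numerator = -((-0.2446) + 0.217 + 0.47 * 0.217^2) = 0.0055
Denominator = 100.0 * (0.217^(1/3) - 0.217/2) = 49.2425
nu = 0.0055 / 49.2425 = 1.1150e-04 mol/cm^3

1.1150e-04 mol/cm^3


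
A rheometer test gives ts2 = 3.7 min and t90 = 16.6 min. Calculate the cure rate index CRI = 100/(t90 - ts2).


CRI = 100 / (t90 - ts2)
= 100 / (16.6 - 3.7)
= 100 / 12.9
= 7.75 min^-1

7.75 min^-1


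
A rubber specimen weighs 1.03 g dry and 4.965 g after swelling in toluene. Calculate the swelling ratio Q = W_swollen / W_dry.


Q = W_swollen / W_dry
Q = 4.965 / 1.03
Q = 4.82

Q = 4.82


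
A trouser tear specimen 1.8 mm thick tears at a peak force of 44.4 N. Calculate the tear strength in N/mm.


Tear strength = force / thickness
= 44.4 / 1.8
= 24.67 N/mm

24.67 N/mm


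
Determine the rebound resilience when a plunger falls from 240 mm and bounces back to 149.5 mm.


Resilience = h_rebound / h_drop * 100
= 149.5 / 240 * 100
= 62.3%

62.3%


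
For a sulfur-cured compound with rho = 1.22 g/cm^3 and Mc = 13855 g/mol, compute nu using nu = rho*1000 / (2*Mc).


nu = rho * 1000 / (2 * Mc)
nu = 1.22 * 1000 / (2 * 13855)
nu = 1220.0 / 27710
nu = 0.0440 mol/L

0.0440 mol/L


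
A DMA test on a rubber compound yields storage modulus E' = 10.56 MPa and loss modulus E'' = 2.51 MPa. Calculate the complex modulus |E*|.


|E*| = sqrt(E'^2 + E''^2)
= sqrt(10.56^2 + 2.51^2)
= sqrt(111.5136 + 6.3001)
= 10.854 MPa

10.854 MPa


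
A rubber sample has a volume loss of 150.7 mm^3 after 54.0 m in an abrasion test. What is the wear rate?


Rate = volume_loss / distance
= 150.7 / 54.0
= 2.791 mm^3/m

2.791 mm^3/m


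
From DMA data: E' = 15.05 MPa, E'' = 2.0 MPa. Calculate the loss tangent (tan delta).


tan delta = E'' / E'
= 2.0 / 15.05
= 0.1329

tan delta = 0.1329


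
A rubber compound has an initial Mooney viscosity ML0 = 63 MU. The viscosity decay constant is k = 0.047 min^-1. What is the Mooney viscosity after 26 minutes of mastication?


ML = ML0 * exp(-k * t)
ML = 63 * exp(-0.047 * 26)
ML = 63 * 0.2946
ML = 18.56 MU

18.56 MU


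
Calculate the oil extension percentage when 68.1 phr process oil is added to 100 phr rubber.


Oil % = oil / (100 + oil) * 100
= 68.1 / (100 + 68.1) * 100
= 68.1 / 168.1 * 100
= 40.51%

40.51%


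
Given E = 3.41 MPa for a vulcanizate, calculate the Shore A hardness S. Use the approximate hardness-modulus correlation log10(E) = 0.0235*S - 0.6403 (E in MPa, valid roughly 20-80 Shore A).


log10(E) = 0.0235*S - 0.6403  =>  S = (log10(E) + 0.6403) / 0.0235
log10(3.41) = 0.532754
S = (0.532754 + 0.6403) / 0.0235 = 1.173054 / 0.0235
S = 49.9

Shore A = 49.9


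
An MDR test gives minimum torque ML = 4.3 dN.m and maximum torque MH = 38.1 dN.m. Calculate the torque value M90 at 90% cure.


M90 = ML + 0.9 * (MH - ML)
M90 = 4.3 + 0.9 * (38.1 - 4.3)
M90 = 4.3 + 0.9 * 33.8
M90 = 34.72 dN.m

34.72 dN.m


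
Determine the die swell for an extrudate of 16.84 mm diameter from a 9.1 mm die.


Die swell ratio = D_extrudate / D_die
= 16.84 / 9.1
= 1.851

Die swell = 1.851


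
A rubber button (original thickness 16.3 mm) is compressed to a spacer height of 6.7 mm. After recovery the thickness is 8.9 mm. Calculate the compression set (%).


CS = (t0 - recovered) / (t0 - ts) * 100
= (16.3 - 8.9) / (16.3 - 6.7) * 100
= 7.4 / 9.6 * 100
= 77.1%

77.1%


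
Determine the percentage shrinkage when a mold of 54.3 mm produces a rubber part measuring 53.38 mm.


Shrinkage = (mold - part) / mold * 100
= (54.3 - 53.38) / 54.3 * 100
= 0.92 / 54.3 * 100
= 1.69%

1.69%


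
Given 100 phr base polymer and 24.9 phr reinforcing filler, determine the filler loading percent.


Filler % = filler / (rubber + filler) * 100
= 24.9 / (100 + 24.9) * 100
= 24.9 / 124.9 * 100
= 19.94%

19.94%


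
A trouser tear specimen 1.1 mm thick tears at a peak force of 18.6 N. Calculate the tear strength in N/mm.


Tear strength = force / thickness
= 18.6 / 1.1
= 16.91 N/mm

16.91 N/mm


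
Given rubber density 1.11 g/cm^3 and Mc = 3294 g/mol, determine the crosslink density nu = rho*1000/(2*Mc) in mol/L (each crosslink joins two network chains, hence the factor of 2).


nu = rho * 1000 / (2 * Mc)
nu = 1.11 * 1000 / (2 * 3294)
nu = 1110.0 / 6588
nu = 0.1685 mol/L

0.1685 mol/L


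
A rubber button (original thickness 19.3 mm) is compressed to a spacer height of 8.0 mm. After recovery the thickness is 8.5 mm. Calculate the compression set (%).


CS = (t0 - recovered) / (t0 - ts) * 100
= (19.3 - 8.5) / (19.3 - 8.0) * 100
= 10.8 / 11.3 * 100
= 95.6%

95.6%


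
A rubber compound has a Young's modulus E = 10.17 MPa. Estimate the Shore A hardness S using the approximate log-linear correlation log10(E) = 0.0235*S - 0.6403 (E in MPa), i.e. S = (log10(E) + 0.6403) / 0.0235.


log10(E) = 0.0235*S - 0.6403  =>  S = (log10(E) + 0.6403) / 0.0235
log10(10.17) = 1.007321
S = (1.007321 + 0.6403) / 0.0235 = 1.647621 / 0.0235
S = 70.1

Shore A = 70.1


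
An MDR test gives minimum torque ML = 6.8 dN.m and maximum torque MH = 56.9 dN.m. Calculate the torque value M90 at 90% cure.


M90 = ML + 0.9 * (MH - ML)
M90 = 6.8 + 0.9 * (56.9 - 6.8)
M90 = 6.8 + 0.9 * 50.1
M90 = 51.89 dN.m

51.89 dN.m


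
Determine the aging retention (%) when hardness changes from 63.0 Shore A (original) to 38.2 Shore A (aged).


Retention = aged / original * 100
= 38.2 / 63.0 * 100
= 60.6%

60.6%


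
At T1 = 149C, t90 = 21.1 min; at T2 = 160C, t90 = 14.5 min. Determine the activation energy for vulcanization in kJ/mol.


T1 = 422.15 K, T2 = 433.15 K
1/T1 - 1/T2 = 6.0157e-05
ln(t1/t2) = ln(21.1/14.5) = 0.3751
Ea = 8.314 * 0.3751 / 6.0157e-05 = 51843.9103 J/mol
Ea = 51.84 kJ/mol

51.84 kJ/mol


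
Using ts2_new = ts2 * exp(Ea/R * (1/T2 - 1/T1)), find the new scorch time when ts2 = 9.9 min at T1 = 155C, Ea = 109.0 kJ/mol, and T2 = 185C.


Convert temperatures: T1 = 155 + 273.15 = 428.15 K, T2 = 185 + 273.15 = 458.15 K
ts2_new = 9.9 * exp(109000 / 8.314 * (1/458.15 - 1/428.15))
1/T2 - 1/T1 = -1.5294e-04
ts2_new = 1.33 min

1.33 min


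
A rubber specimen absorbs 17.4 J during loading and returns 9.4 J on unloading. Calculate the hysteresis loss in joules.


Hysteresis loss = loading - unloading
= 17.4 - 9.4
= 8.0 J

8.0 J


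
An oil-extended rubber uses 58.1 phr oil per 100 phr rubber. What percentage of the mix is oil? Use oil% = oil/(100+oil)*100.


Oil % = oil / (100 + oil) * 100
= 58.1 / (100 + 58.1) * 100
= 58.1 / 158.1 * 100
= 36.75%

36.75%


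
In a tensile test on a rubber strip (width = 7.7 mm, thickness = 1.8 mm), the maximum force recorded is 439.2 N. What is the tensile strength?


Area = width * thickness = 7.7 * 1.8 = 13.86 mm^2
TS = force / area = 439.2 / 13.86 = 31.69 MPa

31.69 MPa


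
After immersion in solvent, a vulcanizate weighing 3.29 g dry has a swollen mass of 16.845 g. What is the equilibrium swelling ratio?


Q = W_swollen / W_dry
Q = 16.845 / 3.29
Q = 5.12

Q = 5.12


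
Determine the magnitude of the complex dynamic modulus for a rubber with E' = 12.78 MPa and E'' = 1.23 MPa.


|E*| = sqrt(E'^2 + E''^2)
= sqrt(12.78^2 + 1.23^2)
= sqrt(163.3284 + 1.5129)
= 12.839 MPa

12.839 MPa


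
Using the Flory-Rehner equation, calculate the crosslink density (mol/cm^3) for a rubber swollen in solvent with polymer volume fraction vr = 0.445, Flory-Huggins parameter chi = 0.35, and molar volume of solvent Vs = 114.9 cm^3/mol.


ln(1 - vr) = ln(1 - 0.445) = -0.5888
Numerator = -((-0.5888) + 0.445 + 0.35 * 0.445^2) = 0.0745
Denominator = 114.9 * (0.445^(1/3) - 0.445/2) = 62.1564
nu = 0.0745 / 62.1564 = 0.0012 mol/cm^3

0.0012 mol/cm^3


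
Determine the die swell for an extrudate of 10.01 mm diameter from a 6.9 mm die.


Die swell ratio = D_extrudate / D_die
= 10.01 / 6.9
= 1.451

Die swell = 1.451


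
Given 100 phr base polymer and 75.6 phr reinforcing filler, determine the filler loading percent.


Filler % = filler / (rubber + filler) * 100
= 75.6 / (100 + 75.6) * 100
= 75.6 / 175.6 * 100
= 43.05%

43.05%


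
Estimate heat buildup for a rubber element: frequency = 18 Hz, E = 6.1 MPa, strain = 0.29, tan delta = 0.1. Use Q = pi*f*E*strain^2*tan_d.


Q = pi * f * E * strain^2 * tan_d
= pi * 18 * 6.1 * 0.29^2 * 0.1
= pi * 18 * 6.1 * 0.0841 * 0.1
= 2.9010

Q = 2.9010


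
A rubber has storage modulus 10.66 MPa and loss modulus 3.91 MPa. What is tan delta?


tan delta = E'' / E'
= 3.91 / 10.66
= 0.3668

tan delta = 0.3668


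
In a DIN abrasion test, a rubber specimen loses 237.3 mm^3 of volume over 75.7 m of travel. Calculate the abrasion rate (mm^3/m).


Rate = volume_loss / distance
= 237.3 / 75.7
= 3.135 mm^3/m

3.135 mm^3/m


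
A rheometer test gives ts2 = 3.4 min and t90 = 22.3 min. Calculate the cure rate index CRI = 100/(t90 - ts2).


CRI = 100 / (t90 - ts2)
= 100 / (22.3 - 3.4)
= 100 / 18.9
= 5.29 min^-1

5.29 min^-1


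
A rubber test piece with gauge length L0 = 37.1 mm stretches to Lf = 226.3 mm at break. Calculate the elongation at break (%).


Elongation = (Lf - L0) / L0 * 100
= (226.3 - 37.1) / 37.1 * 100
= 189.2 / 37.1 * 100
= 510.0%

510.0%


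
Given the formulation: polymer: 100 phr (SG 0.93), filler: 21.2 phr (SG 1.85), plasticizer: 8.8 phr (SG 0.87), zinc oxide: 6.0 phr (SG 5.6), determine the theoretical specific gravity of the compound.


Sum of weights = 136.0
Volume contributions:
  polymer: 100/0.93 = 107.5269
  filler: 21.2/1.85 = 11.4595
  plasticizer: 8.8/0.87 = 10.1149
  zinc oxide: 6.0/5.6 = 1.0714
Sum of volumes = 130.1727
SG = 136.0 / 130.1727 = 1.045

SG = 1.045


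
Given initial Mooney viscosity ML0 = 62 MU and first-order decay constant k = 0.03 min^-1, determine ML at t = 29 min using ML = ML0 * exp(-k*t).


ML = ML0 * exp(-k * t)
ML = 62 * exp(-0.03 * 29)
ML = 62 * 0.4190
ML = 25.97 MU

25.97 MU


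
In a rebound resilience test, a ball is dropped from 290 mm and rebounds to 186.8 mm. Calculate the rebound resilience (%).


Resilience = h_rebound / h_drop * 100
= 186.8 / 290 * 100
= 64.4%

64.4%


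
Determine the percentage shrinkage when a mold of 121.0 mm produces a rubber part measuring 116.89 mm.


Shrinkage = (mold - part) / mold * 100
= (121.0 - 116.89) / 121.0 * 100
= 4.11 / 121.0 * 100
= 3.4%

3.4%


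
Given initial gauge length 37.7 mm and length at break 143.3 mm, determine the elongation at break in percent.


Elongation = (Lf - L0) / L0 * 100
= (143.3 - 37.7) / 37.7 * 100
= 105.6 / 37.7 * 100
= 280.1%

280.1%


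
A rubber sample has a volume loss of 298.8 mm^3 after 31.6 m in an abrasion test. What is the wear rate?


Rate = volume_loss / distance
= 298.8 / 31.6
= 9.456 mm^3/m

9.456 mm^3/m


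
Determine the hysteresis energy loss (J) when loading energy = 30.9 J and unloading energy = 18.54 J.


Hysteresis loss = loading - unloading
= 30.9 - 18.54
= 12.36 J

12.36 J


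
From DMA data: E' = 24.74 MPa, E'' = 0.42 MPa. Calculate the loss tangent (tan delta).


tan delta = E'' / E'
= 0.42 / 24.74
= 0.017

tan delta = 0.017


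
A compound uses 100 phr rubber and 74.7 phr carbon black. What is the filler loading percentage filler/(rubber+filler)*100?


Filler % = filler / (rubber + filler) * 100
= 74.7 / (100 + 74.7) * 100
= 74.7 / 174.7 * 100
= 42.76%

42.76%


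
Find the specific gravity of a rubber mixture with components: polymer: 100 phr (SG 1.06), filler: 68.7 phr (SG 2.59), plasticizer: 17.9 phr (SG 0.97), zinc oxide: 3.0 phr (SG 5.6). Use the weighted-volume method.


Sum of weights = 189.6
Volume contributions:
  polymer: 100/1.06 = 94.3396
  filler: 68.7/2.59 = 26.5251
  plasticizer: 17.9/0.97 = 18.4536
  zinc oxide: 3.0/5.6 = 0.5357
Sum of volumes = 139.8540
SG = 189.6 / 139.8540 = 1.356

SG = 1.356


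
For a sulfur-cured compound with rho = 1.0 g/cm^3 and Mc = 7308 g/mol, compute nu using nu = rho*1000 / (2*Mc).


nu = rho * 1000 / (2 * Mc)
nu = 1.0 * 1000 / (2 * 7308)
nu = 1000.0 / 14616
nu = 0.0684 mol/L

0.0684 mol/L


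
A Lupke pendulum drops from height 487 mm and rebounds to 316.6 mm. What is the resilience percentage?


Resilience = h_rebound / h_drop * 100
= 316.6 / 487 * 100
= 65.0%

65.0%


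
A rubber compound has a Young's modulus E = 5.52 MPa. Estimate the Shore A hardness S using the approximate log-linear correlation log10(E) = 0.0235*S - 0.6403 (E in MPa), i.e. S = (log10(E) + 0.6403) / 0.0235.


log10(E) = 0.0235*S - 0.6403  =>  S = (log10(E) + 0.6403) / 0.0235
log10(5.52) = 0.741939
S = (0.741939 + 0.6403) / 0.0235 = 1.382239 / 0.0235
S = 58.8

Shore A = 58.8


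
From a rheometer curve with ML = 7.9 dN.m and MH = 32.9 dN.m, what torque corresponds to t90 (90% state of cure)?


M90 = ML + 0.9 * (MH - ML)
M90 = 7.9 + 0.9 * (32.9 - 7.9)
M90 = 7.9 + 0.9 * 25.0
M90 = 30.4 dN.m

30.4 dN.m


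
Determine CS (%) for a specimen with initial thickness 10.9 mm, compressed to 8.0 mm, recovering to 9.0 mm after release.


CS = (t0 - recovered) / (t0 - ts) * 100
= (10.9 - 9.0) / (10.9 - 8.0) * 100
= 1.9 / 2.9 * 100
= 65.5%

65.5%


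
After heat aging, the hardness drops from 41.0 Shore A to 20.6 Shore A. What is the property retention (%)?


Retention = aged / original * 100
= 20.6 / 41.0 * 100
= 50.2%

50.2%


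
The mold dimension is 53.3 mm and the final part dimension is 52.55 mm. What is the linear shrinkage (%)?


Shrinkage = (mold - part) / mold * 100
= (53.3 - 52.55) / 53.3 * 100
= 0.75 / 53.3 * 100
= 1.41%

1.41%


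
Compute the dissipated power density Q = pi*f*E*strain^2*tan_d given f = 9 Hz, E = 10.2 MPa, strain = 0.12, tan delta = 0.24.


Q = pi * f * E * strain^2 * tan_d
= pi * 9 * 10.2 * 0.12^2 * 0.24
= pi * 9 * 10.2 * 0.0144 * 0.24
= 0.9967

Q = 0.9967


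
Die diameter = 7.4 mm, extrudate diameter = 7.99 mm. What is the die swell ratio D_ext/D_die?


Die swell ratio = D_extrudate / D_die
= 7.99 / 7.4
= 1.08

Die swell = 1.08


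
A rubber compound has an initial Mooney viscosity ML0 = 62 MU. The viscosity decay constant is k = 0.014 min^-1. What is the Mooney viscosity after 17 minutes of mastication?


ML = ML0 * exp(-k * t)
ML = 62 * exp(-0.014 * 17)
ML = 62 * 0.7882
ML = 48.87 MU

48.87 MU


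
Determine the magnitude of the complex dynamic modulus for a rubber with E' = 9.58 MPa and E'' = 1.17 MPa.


|E*| = sqrt(E'^2 + E''^2)
= sqrt(9.58^2 + 1.17^2)
= sqrt(91.7764 + 1.3689)
= 9.651 MPa

9.651 MPa


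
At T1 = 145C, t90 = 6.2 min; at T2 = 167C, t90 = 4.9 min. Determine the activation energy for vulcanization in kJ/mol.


T1 = 418.15 K, T2 = 440.15 K
1/T1 - 1/T2 = 1.1953e-04
ln(t1/t2) = ln(6.2/4.9) = 0.2353
Ea = 8.314 * 0.2353 / 1.1953e-04 = 16366.9620 J/mol
Ea = 16.37 kJ/mol

16.37 kJ/mol


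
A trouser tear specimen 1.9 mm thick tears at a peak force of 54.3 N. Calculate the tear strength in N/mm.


Tear strength = force / thickness
= 54.3 / 1.9
= 28.58 N/mm

28.58 N/mm


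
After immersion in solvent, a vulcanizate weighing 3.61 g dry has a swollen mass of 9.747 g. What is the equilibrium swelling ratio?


Q = W_swollen / W_dry
Q = 9.747 / 3.61
Q = 2.7

Q = 2.7


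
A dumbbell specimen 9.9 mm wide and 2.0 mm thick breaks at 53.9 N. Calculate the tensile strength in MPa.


Area = width * thickness = 9.9 * 2.0 = 19.8 mm^2
TS = force / area = 53.9 / 19.8 = 2.72 MPa

2.72 MPa


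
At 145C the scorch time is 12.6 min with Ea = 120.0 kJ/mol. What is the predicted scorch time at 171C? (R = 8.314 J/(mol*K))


Convert temperatures: T1 = 145 + 273.15 = 418.15 K, T2 = 171 + 273.15 = 444.15 K
ts2_new = 12.6 * exp(120000 / 8.314 * (1/444.15 - 1/418.15))
1/T2 - 1/T1 = -1.3999e-04
ts2_new = 1.67 min

1.67 min


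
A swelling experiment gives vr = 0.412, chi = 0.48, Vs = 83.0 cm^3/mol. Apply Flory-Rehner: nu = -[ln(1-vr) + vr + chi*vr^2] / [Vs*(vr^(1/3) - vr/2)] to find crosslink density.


ln(1 - vr) = ln(1 - 0.412) = -0.5310
Numerator = -((-0.5310) + 0.412 + 0.48 * 0.412^2) = 0.0376
Denominator = 83.0 * (0.412^(1/3) - 0.412/2) = 44.6625
nu = 0.0376 / 44.6625 = 8.4078e-04 mol/cm^3

8.4078e-04 mol/cm^3


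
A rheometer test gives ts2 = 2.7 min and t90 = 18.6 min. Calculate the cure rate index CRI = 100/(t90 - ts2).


CRI = 100 / (t90 - ts2)
= 100 / (18.6 - 2.7)
= 100 / 15.9
= 6.29 min^-1

6.29 min^-1


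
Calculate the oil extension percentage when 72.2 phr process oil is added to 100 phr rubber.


Oil % = oil / (100 + oil) * 100
= 72.2 / (100 + 72.2) * 100
= 72.2 / 172.2 * 100
= 41.93%

41.93%


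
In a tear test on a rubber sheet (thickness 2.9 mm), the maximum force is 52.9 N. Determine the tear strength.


Tear strength = force / thickness
= 52.9 / 2.9
= 18.24 N/mm

18.24 N/mm


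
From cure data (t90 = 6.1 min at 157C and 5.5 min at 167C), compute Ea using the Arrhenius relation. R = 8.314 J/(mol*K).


T1 = 430.15 K, T2 = 440.15 K
1/T1 - 1/T2 = 5.2818e-05
ln(t1/t2) = ln(6.1/5.5) = 0.1035
Ea = 8.314 * 0.1035 / 5.2818e-05 = 16298.2758 J/mol
Ea = 16.3 kJ/mol

16.3 kJ/mol


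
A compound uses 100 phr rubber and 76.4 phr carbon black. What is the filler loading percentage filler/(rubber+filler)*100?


Filler % = filler / (rubber + filler) * 100
= 76.4 / (100 + 76.4) * 100
= 76.4 / 176.4 * 100
= 43.31%

43.31%


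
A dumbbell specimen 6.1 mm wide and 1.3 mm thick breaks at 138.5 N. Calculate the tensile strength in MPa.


Area = width * thickness = 6.1 * 1.3 = 7.93 mm^2
TS = force / area = 138.5 / 7.93 = 17.47 MPa

17.47 MPa


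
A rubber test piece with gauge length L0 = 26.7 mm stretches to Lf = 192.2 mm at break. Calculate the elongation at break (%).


Elongation = (Lf - L0) / L0 * 100
= (192.2 - 26.7) / 26.7 * 100
= 165.5 / 26.7 * 100
= 619.9%

619.9%


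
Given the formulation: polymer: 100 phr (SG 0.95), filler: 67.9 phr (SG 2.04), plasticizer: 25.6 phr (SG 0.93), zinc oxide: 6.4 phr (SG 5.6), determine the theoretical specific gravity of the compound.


Sum of weights = 199.9
Volume contributions:
  polymer: 100/0.95 = 105.2632
  filler: 67.9/2.04 = 33.2843
  plasticizer: 25.6/0.93 = 27.5269
  zinc oxide: 6.4/5.6 = 1.1429
Sum of volumes = 167.2172
SG = 199.9 / 167.2172 = 1.195

SG = 1.195


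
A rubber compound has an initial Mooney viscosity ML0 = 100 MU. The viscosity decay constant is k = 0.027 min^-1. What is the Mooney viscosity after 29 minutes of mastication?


ML = ML0 * exp(-k * t)
ML = 100 * exp(-0.027 * 29)
ML = 100 * 0.4570
ML = 45.7 MU

45.7 MU


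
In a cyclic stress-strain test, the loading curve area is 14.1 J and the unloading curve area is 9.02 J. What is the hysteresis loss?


Hysteresis loss = loading - unloading
= 14.1 - 9.02
= 5.08 J

5.08 J


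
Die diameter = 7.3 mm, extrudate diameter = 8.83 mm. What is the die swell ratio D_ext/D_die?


Die swell ratio = D_extrudate / D_die
= 8.83 / 7.3
= 1.21

Die swell = 1.21


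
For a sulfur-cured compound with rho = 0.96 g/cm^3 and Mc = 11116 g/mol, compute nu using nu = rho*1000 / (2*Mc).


nu = rho * 1000 / (2 * Mc)
nu = 0.96 * 1000 / (2 * 11116)
nu = 960.0 / 22232
nu = 0.0432 mol/L

0.0432 mol/L


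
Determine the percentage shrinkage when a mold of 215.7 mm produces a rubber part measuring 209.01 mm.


Shrinkage = (mold - part) / mold * 100
= (215.7 - 209.01) / 215.7 * 100
= 6.69 / 215.7 * 100
= 3.1%

3.1%


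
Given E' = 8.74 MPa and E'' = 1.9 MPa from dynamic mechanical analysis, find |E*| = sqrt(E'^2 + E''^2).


|E*| = sqrt(E'^2 + E''^2)
= sqrt(8.74^2 + 1.9^2)
= sqrt(76.3876 + 3.6100)
= 8.944 MPa

8.944 MPa


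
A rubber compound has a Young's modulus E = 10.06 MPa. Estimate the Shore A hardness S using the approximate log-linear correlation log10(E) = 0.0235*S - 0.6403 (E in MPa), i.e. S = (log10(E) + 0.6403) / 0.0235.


log10(E) = 0.0235*S - 0.6403  =>  S = (log10(E) + 0.6403) / 0.0235
log10(10.06) = 1.002598
S = (1.002598 + 0.6403) / 0.0235 = 1.642898 / 0.0235
S = 69.9

Shore A = 69.9


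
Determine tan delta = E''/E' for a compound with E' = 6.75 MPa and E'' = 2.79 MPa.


tan delta = E'' / E'
= 2.79 / 6.75
= 0.4133

tan delta = 0.4133


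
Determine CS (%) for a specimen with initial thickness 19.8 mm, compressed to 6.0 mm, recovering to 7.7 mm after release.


CS = (t0 - recovered) / (t0 - ts) * 100
= (19.8 - 7.7) / (19.8 - 6.0) * 100
= 12.1 / 13.8 * 100
= 87.7%

87.7%


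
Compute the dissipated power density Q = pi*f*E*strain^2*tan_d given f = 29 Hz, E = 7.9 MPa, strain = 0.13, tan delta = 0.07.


Q = pi * f * E * strain^2 * tan_d
= pi * 29 * 7.9 * 0.13^2 * 0.07
= pi * 29 * 7.9 * 0.0169 * 0.07
= 0.8515

Q = 0.8515


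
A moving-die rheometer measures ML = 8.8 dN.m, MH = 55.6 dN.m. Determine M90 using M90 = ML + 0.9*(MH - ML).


M90 = ML + 0.9 * (MH - ML)
M90 = 8.8 + 0.9 * (55.6 - 8.8)
M90 = 8.8 + 0.9 * 46.8
M90 = 50.92 dN.m

50.92 dN.m


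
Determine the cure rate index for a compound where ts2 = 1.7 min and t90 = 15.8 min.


CRI = 100 / (t90 - ts2)
= 100 / (15.8 - 1.7)
= 100 / 14.1
= 7.09 min^-1

7.09 min^-1


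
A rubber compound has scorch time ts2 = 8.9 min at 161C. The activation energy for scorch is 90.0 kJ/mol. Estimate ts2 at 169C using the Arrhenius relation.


Convert temperatures: T1 = 161 + 273.15 = 434.15 K, T2 = 169 + 273.15 = 442.15 K
ts2_new = 8.9 * exp(90000 / 8.314 * (1/442.15 - 1/434.15))
1/T2 - 1/T1 = -4.1675e-05
ts2_new = 5.67 min

5.67 min


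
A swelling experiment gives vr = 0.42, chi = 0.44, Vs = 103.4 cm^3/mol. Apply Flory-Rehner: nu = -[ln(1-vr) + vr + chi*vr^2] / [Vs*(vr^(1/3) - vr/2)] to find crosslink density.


ln(1 - vr) = ln(1 - 0.42) = -0.5447
Numerator = -((-0.5447) + 0.42 + 0.44 * 0.42^2) = 0.0471
Denominator = 103.4 * (0.42^(1/3) - 0.42/2) = 55.7209
nu = 0.0471 / 55.7209 = 8.4548e-04 mol/cm^3

8.4548e-04 mol/cm^3


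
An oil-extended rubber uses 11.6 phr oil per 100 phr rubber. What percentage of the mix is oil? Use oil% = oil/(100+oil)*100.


Oil % = oil / (100 + oil) * 100
= 11.6 / (100 + 11.6) * 100
= 11.6 / 111.6 * 100
= 10.39%

10.39%


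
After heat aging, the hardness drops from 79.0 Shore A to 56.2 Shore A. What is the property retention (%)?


Retention = aged / original * 100
= 56.2 / 79.0 * 100
= 71.1%

71.1%


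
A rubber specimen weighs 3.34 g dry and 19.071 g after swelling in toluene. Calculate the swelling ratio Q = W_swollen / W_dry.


Q = W_swollen / W_dry
Q = 19.071 / 3.34
Q = 5.71

Q = 5.71


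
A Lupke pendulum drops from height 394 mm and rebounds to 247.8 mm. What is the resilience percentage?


Resilience = h_rebound / h_drop * 100
= 247.8 / 394 * 100
= 62.9%

62.9%


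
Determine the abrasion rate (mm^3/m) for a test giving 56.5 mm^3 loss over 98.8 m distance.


Rate = volume_loss / distance
= 56.5 / 98.8
= 0.572 mm^3/m

0.572 mm^3/m


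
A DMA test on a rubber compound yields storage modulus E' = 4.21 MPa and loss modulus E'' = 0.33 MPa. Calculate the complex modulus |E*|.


|E*| = sqrt(E'^2 + E''^2)
= sqrt(4.21^2 + 0.33^2)
= sqrt(17.7241 + 0.1089)
= 4.223 MPa

4.223 MPa


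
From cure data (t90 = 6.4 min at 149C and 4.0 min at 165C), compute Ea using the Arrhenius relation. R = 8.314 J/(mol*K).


T1 = 422.15 K, T2 = 438.15 K
1/T1 - 1/T2 = 8.6503e-05
ln(t1/t2) = ln(6.4/4.0) = 0.4700
Ea = 8.314 * 0.4700 / 8.6503e-05 = 45173.2002 J/mol
Ea = 45.17 kJ/mol

45.17 kJ/mol


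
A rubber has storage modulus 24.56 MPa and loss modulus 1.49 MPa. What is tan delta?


tan delta = E'' / E'
= 1.49 / 24.56
= 0.0607

tan delta = 0.0607


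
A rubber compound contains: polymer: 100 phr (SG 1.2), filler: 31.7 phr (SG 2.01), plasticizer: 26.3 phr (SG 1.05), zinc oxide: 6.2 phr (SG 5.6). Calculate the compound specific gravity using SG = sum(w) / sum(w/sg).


Sum of weights = 164.2
Volume contributions:
  polymer: 100/1.2 = 83.3333
  filler: 31.7/2.01 = 15.7711
  plasticizer: 26.3/1.05 = 25.0476
  zinc oxide: 6.2/5.6 = 1.1071
Sum of volumes = 125.2592
SG = 164.2 / 125.2592 = 1.311

SG = 1.311


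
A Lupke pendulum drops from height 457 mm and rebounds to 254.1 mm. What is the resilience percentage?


Resilience = h_rebound / h_drop * 100
= 254.1 / 457 * 100
= 55.6%

55.6%


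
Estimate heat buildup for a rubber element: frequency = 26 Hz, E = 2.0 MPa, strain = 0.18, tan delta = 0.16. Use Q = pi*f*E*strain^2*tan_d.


Q = pi * f * E * strain^2 * tan_d
= pi * 26 * 2.0 * 0.18^2 * 0.16
= pi * 26 * 2.0 * 0.0324 * 0.16
= 0.8469

Q = 0.8469


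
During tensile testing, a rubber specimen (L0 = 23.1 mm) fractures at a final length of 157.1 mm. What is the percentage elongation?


Elongation = (Lf - L0) / L0 * 100
= (157.1 - 23.1) / 23.1 * 100
= 134.0 / 23.1 * 100
= 580.1%

580.1%


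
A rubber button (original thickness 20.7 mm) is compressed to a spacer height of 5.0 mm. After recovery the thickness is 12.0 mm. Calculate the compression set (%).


CS = (t0 - recovered) / (t0 - ts) * 100
= (20.7 - 12.0) / (20.7 - 5.0) * 100
= 8.7 / 15.7 * 100
= 55.4%

55.4%


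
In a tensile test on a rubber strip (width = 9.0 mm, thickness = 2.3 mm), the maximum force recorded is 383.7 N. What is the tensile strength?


Area = width * thickness = 9.0 * 2.3 = 20.7 mm^2
TS = force / area = 383.7 / 20.7 = 18.54 MPa

18.54 MPa


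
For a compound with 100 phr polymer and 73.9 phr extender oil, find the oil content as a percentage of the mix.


Oil % = oil / (100 + oil) * 100
= 73.9 / (100 + 73.9) * 100
= 73.9 / 173.9 * 100
= 42.5%

42.5%


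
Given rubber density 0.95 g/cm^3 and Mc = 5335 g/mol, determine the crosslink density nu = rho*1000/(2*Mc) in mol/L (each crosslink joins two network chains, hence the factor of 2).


nu = rho * 1000 / (2 * Mc)
nu = 0.95 * 1000 / (2 * 5335)
nu = 950.0 / 10670
nu = 0.0890 mol/L

0.0890 mol/L


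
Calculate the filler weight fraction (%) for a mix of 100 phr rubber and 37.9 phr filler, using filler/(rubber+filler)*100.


Filler % = filler / (rubber + filler) * 100
= 37.9 / (100 + 37.9) * 100
= 37.9 / 137.9 * 100
= 27.48%

27.48%


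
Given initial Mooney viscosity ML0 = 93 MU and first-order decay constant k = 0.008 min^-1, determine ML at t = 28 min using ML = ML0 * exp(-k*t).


ML = ML0 * exp(-k * t)
ML = 93 * exp(-0.008 * 28)
ML = 93 * 0.7993
ML = 74.34 MU

74.34 MU


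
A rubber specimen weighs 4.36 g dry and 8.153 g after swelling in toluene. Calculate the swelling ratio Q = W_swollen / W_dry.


Q = W_swollen / W_dry
Q = 8.153 / 4.36
Q = 1.87

Q = 1.87


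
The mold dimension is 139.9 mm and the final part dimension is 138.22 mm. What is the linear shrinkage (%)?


Shrinkage = (mold - part) / mold * 100
= (139.9 - 138.22) / 139.9 * 100
= 1.68 / 139.9 * 100
= 1.2%

1.2%


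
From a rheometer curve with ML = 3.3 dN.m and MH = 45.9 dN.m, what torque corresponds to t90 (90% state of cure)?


M90 = ML + 0.9 * (MH - ML)
M90 = 3.3 + 0.9 * (45.9 - 3.3)
M90 = 3.3 + 0.9 * 42.6
M90 = 41.64 dN.m

41.64 dN.m


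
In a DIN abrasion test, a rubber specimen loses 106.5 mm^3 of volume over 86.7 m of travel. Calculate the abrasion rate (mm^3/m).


Rate = volume_loss / distance
= 106.5 / 86.7
= 1.228 mm^3/m

1.228 mm^3/m


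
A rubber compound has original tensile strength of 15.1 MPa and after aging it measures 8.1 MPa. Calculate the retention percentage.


Retention = aged / original * 100
= 8.1 / 15.1 * 100
= 53.6%

53.6%


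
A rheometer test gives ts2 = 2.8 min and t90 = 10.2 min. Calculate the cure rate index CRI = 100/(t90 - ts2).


CRI = 100 / (t90 - ts2)
= 100 / (10.2 - 2.8)
= 100 / 7.4
= 13.51 min^-1

13.51 min^-1


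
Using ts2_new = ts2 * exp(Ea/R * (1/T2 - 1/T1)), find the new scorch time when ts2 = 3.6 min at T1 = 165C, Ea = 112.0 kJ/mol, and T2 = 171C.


Convert temperatures: T1 = 165 + 273.15 = 438.15 K, T2 = 171 + 273.15 = 444.15 K
ts2_new = 3.6 * exp(112000 / 8.314 * (1/444.15 - 1/438.15))
1/T2 - 1/T1 = -3.0832e-05
ts2_new = 2.38 min

2.38 min


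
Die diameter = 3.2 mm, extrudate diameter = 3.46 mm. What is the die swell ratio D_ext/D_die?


Die swell ratio = D_extrudate / D_die
= 3.46 / 3.2
= 1.081

Die swell = 1.081


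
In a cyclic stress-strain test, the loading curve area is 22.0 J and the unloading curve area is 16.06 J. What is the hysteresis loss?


Hysteresis loss = loading - unloading
= 22.0 - 16.06
= 5.94 J

5.94 J


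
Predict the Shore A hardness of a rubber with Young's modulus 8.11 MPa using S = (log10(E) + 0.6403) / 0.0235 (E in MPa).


log10(E) = 0.0235*S - 0.6403  =>  S = (log10(E) + 0.6403) / 0.0235
log10(8.11) = 0.909021
S = (0.909021 + 0.6403) / 0.0235 = 1.549321 / 0.0235
S = 65.9

Shore A = 65.9


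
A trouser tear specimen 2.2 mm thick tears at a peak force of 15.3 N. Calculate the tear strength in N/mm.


Tear strength = force / thickness
= 15.3 / 2.2
= 6.95 N/mm

6.95 N/mm
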